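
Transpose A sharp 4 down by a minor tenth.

Counting three letter names plus an octave down from A lands on F.
A minor tenth spans 15 semitones, so from A#4 the target pitch is F##3.

F double-sharp 3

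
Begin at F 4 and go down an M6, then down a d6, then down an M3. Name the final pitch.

A 2

F4 down a major sixth → Ab3 (9 semitones).
A diminished sixth down from Ab3 is C#3.
A major third down from C#3 is A2.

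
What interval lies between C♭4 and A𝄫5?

C to A spans six letter names (C-D-E-F-G-A), plus an octave: a thirteenth.
Cb4 to Abb5 is 20 semitones, a half step short of the major thirteenth (21), so this is minor.
(Equivalently, a compound minor sixth: a minor sixth plus an octave.)

m13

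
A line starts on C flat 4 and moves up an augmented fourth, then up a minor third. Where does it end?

A flat 4

Cb4 up an augmented fourth → F4 (6 semitones).
F4 up a minor third → Ab4 (3 semitones).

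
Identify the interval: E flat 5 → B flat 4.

P4

Descending from Eb5 to Bb4 is the same interval as ascending Bb4 to Eb5.
B to E spans four letter names (B-C-D-E), so the interval is some kind of fourth.
Bb4 to Eb5 is 5 semitones, matching the perfect fourth exactly, so the quality is perfect.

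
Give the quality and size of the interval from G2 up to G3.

perfect 8th

G to G is the same letter name, plus an octave — that makes it an octave of some quality.
G2 to G3 is 12 semitones, matching the perfect octave exactly, so the quality is perfect.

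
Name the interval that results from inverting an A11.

diminished fifth

First reduce the compound augmented eleventh to its simple form, an augmented fourth.
Interval numbers invert to sum to nine: 4 + 5 = 9, so a fourth inverts to a fifth.
Quality inverts too: augmented becomes diminished. That makes the inversion a diminished fifth.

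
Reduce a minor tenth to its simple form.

m3

Subtracting seven from the interval number removes an octave: 10 − 7 = 3.
Quality carries through unchanged, so the simple form is a minor third.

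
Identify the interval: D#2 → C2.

Descending from D#2 to C2 is the same interval as ascending C2 to D#2.
C to D spans two letter names (C-D): a second.
A major second would be 2 semitones; C2 to D#2 is 3, one semitone wider, so the interval is augmented.

augmented second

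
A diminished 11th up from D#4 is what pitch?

G5

Four letters up from D (plus an octave) reaches G.
Moving 16 semitones up from D#4 (the size of a diminished eleventh) reaches G5.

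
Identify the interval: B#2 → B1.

Descending from B#2 to B1 is the same interval as ascending B1 to B#2.
B to B is the same letter name, plus an octave, so the interval is some kind of octave.
A perfect octave would be 12 semitones; B1 to B#2 is 13, one semitone wider, so the interval is augmented.

A8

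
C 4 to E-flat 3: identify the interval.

Descending from C4 to Eb3 is the same interval as ascending Eb3 to C4.
E to C spans six letter names (E-F-G-A-B-C): a sixth.
Counting semitones, Eb3→C4 is 9, which is the major sixth.

major 6th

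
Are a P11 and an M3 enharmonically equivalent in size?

A perfect eleventh is 17 semitones but a major third is 4 semitones — different sizes.

No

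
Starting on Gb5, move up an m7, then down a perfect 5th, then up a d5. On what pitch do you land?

Fbb6

Gb5 up a minor seventh → Fb6 (10 semitones).
Fb6 down a perfect fifth → Bbb5 (7 semitones).
A diminished fifth up from Bbb5 is Fbb6.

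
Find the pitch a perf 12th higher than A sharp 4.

The twelfth's letter: A up five letter names plus an octave → E.
A perfect twelfth is 19 semitones; 19 semitones up from A#4 gives E#6.

E sharp 6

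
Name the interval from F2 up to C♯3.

augmented 5th

F to C spans five letter names (F-G-A-B-C): a fifth.
F2 to C#3 spans 8 semitones — one semitone wider than the perfect fifth (7) — giving an augmented fifth.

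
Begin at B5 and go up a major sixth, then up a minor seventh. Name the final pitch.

F#7

A major sixth up from B5 is G#6.
G#6 up a minor seventh → F#7 (10 semitones).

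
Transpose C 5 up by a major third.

E 5

Three letter names up from C: E.
A major third is 4 semitones; 4 semitones up from C5 gives E5.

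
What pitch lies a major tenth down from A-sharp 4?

F-sharp 3

Three letters down from A (plus an octave) reaches F.
A major tenth is 16 semitones; 16 semitones down from A#4 gives F#3.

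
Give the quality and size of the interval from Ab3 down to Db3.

Descending from Ab3 to Db3 is the same interval as ascending Db3 to Ab3.
D to A spans five letter names (D-E-F-G-A) — that makes it a fifth of some quality.
Counting semitones, Db3→Ab3 is 7, which is the perfect fifth.

P5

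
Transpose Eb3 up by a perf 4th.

Ab3

The fourth takes the letter from E up to A.
A perfect fourth is 5 semitones; 5 semitones up from Eb3 gives Ab3.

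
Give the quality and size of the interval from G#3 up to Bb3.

diminished third

G to B spans three letter names (G-A-B) — that makes it a third of some quality.
The major third is 4 semitones; here we have 2, two semitones narrower: diminished.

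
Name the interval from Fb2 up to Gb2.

major second

F to G spans two letter names (F-G), so the interval is some kind of second.
The major second spans 2 semitones, and Fb2 to Gb2 is exactly 2 semitones — so this is a major second.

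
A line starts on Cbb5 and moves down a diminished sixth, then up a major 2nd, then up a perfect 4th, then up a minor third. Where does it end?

Db5

Cbb5 down a diminished sixth → Eb4 (7 semitones).
Up a major second from Eb4: F4 (2 semitones up).
A perfect fourth up from F4 is Bb4.
A minor third up from Bb4 is Db5.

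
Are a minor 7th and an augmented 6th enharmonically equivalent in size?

Both span 10 semitones: a minor seventh and an augmented sixth are the same chromatic distance.

Yes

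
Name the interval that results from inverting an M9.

minor seventh

First reduce the compound major ninth to its simple form, a major second.
The rule of nine gives the new number: 9 − 2 = 7, so a second becomes a seventh.
Quality inverts too: major becomes minor. That makes the inversion a minor seventh.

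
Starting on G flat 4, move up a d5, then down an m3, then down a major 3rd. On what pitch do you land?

A diminished fifth up from Gb4 is Dbb5.
A minor third down from Dbb5 is Bbb4.
A major third down from Bbb4 is Gbb4.

G double-flat 4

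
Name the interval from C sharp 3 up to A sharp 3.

major 6th

C to A spans six letter names (C-D-E-F-G-A): a sixth.
Counting semitones, C#3→A#3 is 9, which is the major sixth.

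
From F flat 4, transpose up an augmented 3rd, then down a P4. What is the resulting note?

Up an augmented third from Fb4: A4 (5 semitones up).
A perfect fourth down from A4 is E4.

E 4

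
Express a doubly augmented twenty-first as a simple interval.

Subtracting seven from the interval number removes an octave: 21 − 14 = 7.
Quality carries through unchanged, so the simple form is a doubly augmented seventh.

doubly augmented 7th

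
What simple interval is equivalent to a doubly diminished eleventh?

Each octave removed subtracts seven from the number: 11 − 7 = 4.
So a doubly diminished eleventh is an octave plus a doubly diminished fourth. The quality is unchanged.

doubly diminished 4th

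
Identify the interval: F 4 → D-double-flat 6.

diminished thirteenth

F to D spans six letter names (F-G-A-B-C-D), plus an octave — that makes it a thirteenth of some quality.
F4 to Dbb6 spans 19 semitones — two semitones narrower than the major thirteenth (21) — giving a diminished thirteenth.
(Equivalently, a compound diminished sixth: a diminished sixth plus an octave.)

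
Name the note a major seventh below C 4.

D flat 3

Counting seven letter names down from C lands on D.
Moving 11 semitones down from C4 (the size of a major seventh) reaches Db3.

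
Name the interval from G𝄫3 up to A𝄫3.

G to A spans two letter names (G-A): a second.
Counting semitones, Gbb3→Abb3 is 2, which is the major second.

major second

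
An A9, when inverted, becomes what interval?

d7

First reduce the compound augmented ninth to its simple form, an augmented second.
Inverted interval numbers add to nine, so a second pairs with a seventh (2 + 7 = 9).
And augmented becomes diminished under inversion, so we get a diminished seventh.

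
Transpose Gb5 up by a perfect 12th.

The twelfth's letter: G up five letter names plus an octave → D.
A perfect twelfth is 19 semitones; 19 semitones up from Gb5 gives Db7.

Db7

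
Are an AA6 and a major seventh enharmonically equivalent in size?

Yes

Both span 11 semitones: a doubly augmented sixth and a major seventh are the same chromatic distance.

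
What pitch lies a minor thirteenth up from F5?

Db7

Six letters up from F (plus an octave) reaches D.
A minor thirteenth spans 20 semitones, so from F5 the target pitch is Db7.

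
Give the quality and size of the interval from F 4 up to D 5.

F to D spans six letter names (F-G-A-B-C-D), so the interval is some kind of sixth.
The major sixth spans 9 semitones, and F4 to D5 is exactly 9 semitones — so this is a major sixth.

major sixth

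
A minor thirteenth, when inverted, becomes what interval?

First reduce the compound minor thirteenth to its simple form, a minor sixth.
The rule of nine gives the new number: 9 − 6 = 3, so a sixth becomes a third.
The quality also flips — minor becomes major — giving a major third.

major third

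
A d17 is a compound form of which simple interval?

Subtracting seven from the interval number removes an octave: 17 − 14 = 3.
Quality carries through unchanged, so the simple form is a diminished third.

diminished 3rd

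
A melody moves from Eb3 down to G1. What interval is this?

Descending from Eb3 to G1 is the same interval as ascending G1 to Eb3.
G to E spans six letter names (G-A-B-C-D-E), plus an octave, so the interval is some kind of thirteenth.
At 20 semitones, G1→Eb3 falls one short of a major thirteenth: minor.
(Equivalently, a compound minor sixth: a minor sixth plus an octave.)

m13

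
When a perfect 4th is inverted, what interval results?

perfect fifth

Inverted interval numbers add to nine, so a fourth pairs with a fifth (4 + 5 = 9).
Quality inverts too: perfect stays perfect. That makes the inversion a perfect fifth.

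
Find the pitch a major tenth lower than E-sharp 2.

Counting three letter names plus an octave down from E lands on C.
A major tenth spans 16 semitones, so from E#2 the target pitch is C#1.

C-sharp 1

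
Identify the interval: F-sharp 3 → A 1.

major thirteenth

Descending from F#3 to A1 is the same interval as ascending A1 to F#3.
A to F spans six letter names (A-B-C-D-E-F), plus an octave: a thirteenth.
A1 to F#3 is 21 semitones, matching the major thirteenth exactly, so the quality is major.
(Equivalently, a compound major sixth: a major sixth plus an octave.)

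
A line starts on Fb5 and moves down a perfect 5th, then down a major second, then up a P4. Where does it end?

Down a perfect fifth from Fb5: Bbb4 (7 semitones down).
A major second down from Bbb4 is Abb4.
Abb4 up a perfect fourth → Dbb5 (5 semitones).

Dbb5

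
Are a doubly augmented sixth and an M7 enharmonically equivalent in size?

Yes

Both span 11 semitones: a doubly augmented sixth and a major seventh are the same chromatic distance.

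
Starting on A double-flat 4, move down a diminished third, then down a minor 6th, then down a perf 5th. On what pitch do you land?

D 3

Abb4 down a diminished third → F4 (2 semitones).
Down a minor sixth from F4: A3 (8 semitones down).
A perfect fifth down from A3 is D3.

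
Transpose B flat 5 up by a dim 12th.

F flat 7

The twelfth's letter: B up five letter names plus an octave → F.
A diminished twelfth spans 18 semitones, so from Bb5 the target pitch is Fb7.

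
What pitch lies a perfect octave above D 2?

An octave keeps the letter name D, an octave up from D.
A perfect octave is 12 semitones; 12 semitones up from D2 gives D3.

D 3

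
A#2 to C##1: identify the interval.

m13

Descending from A#2 to C##1 is the same interval as ascending C##1 to A#2.
C to A spans six letter names (C-D-E-F-G-A), plus an octave — that makes it a thirteenth of some quality.
At 20 semitones, C##1→A#2 falls one short of a major thirteenth: minor.
(Equivalently, a compound minor sixth: a minor sixth plus an octave.)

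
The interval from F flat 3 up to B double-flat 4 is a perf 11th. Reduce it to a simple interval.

perfect fourth

Subtracting seven from the interval number removes an octave: 11 − 7 = 4.
Quality carries through unchanged, so the simple form is a perfect fourth.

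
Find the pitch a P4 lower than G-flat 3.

D-flat 3

The fourth takes the letter from G down to D.
A perfect fourth spans 5 semitones, so from Gb3 the target pitch is Db3.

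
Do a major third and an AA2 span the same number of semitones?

Yes

A major third = 4 semitones = a doubly augmented second; enharmonically equal.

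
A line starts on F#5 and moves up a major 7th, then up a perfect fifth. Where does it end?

Up a major seventh from F#5: E#6 (11 semitones up).
A perfect fifth up from E#6 is B#6.

B#6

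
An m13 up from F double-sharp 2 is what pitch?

D sharp 4

Counting six letter names plus an octave up from F lands on D.
A minor thirteenth spans 20 semitones, so from F##2 the target pitch is D#4.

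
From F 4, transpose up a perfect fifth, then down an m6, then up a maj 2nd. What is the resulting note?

A perfect fifth up from F4 is C5.
A minor sixth down from C5 is E4.
Up a major second from E4: F#4 (2 semitones up).

F sharp 4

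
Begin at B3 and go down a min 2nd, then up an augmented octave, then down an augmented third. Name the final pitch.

F#4

Down a minor second from B3: A#3 (1 semitone down).
A#3 up an augmented octave → A##4 (13 semitones).
An augmented third down from A##4 is F#4.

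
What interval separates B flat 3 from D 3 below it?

m6

Descending from Bb3 to D3 is the same interval as ascending D3 to Bb3.
D to B spans six letter names (D-E-F-G-A-B): a sixth.
A major sixth would be 9 semitones, but D3 to Bb3 is 8 — one semitone narrower, making it a minor sixth.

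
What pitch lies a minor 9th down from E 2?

D-sharp 1

Two letters down from E (plus an octave) reaches D.
A minor ninth is 13 semitones; 13 semitones down from E2 gives D#1.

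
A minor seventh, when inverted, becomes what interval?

Interval numbers invert to sum to nine: 7 + 2 = 9, so a seventh inverts to a second.
Quality inverts too: minor becomes major. That makes the inversion a major second.

major 2nd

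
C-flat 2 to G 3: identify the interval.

augmented 12th

C to G spans five letter names (C-D-E-F-G), plus an octave, so the interval is some kind of twelfth.
The perfect twelfth is 19 semitones; here we have 20, one semitone wider: augmented.
(Equivalently, a compound augmented fifth: an augmented fifth plus an octave.)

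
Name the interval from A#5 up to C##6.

A to C spans three letter names (A-B-C): a third.
A#5 to C##6 is 4 semitones, matching the major third exactly, so the quality is major.

major 3rd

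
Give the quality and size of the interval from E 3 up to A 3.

perfect fourth

E to A spans four letter names (E-F-G-A) — that makes it a fourth of some quality.
E3 to A3 is 5 semitones, matching the perfect fourth exactly, so the quality is perfect.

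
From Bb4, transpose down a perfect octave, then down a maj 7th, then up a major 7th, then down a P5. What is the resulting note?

A perfect octave down from Bb4 is Bb3.
Bb3 down a major seventh → Cb3 (11 semitones).
Cb3 up a major seventh → Bb3 (11 semitones).
Bb3 down a perfect fifth → Eb3 (7 semitones).

Eb3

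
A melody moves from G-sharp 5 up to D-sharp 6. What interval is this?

G to D spans five letter names (G-A-B-C-D): a fifth.
The perfect fifth spans 7 semitones, and G#5 to D#6 is exactly 7 semitones — so this is a perfect fifth.

perfect 5th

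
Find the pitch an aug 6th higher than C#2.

Counting six letter names up from C lands on A.
An augmented sixth is 10 semitones; 10 semitones up from C#2 gives A##2.

A##2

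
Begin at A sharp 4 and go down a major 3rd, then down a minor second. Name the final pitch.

Down a major third from A#4: F#4 (4 semitones down).
A minor second down from F#4 is E#4.

E sharp 4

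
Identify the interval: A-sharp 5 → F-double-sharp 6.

M6

A to F spans six letter names (A-B-C-D-E-F) — that makes it a sixth of some quality.
A#5 to F##6 is 9 semitones, matching the major sixth exactly, so the quality is major.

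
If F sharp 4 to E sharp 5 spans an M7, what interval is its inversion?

The rule of nine gives the new number: 9 − 7 = 2, so a seventh becomes a second.
Quality inverts too: major becomes minor. That makes the inversion a minor second.

m2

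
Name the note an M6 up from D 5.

B 5

Counting six letter names up from D lands on B.
A major sixth spans 9 semitones, so from D5 the target pitch is B5.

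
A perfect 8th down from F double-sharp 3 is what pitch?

An octave keeps the letter name F, an octave down from F.
A perfect octave spans 12 semitones, so from F##3 the target pitch is F##2.

F double-sharp 2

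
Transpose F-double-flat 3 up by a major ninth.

G-double-flat 4

Two letters up from F (plus an octave) reaches G.
Moving 14 semitones up from Fbb3 (the size of a major ninth) reaches Gbb4.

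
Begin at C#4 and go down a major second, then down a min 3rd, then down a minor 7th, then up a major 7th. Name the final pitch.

G##3

A major second down from C#4 is B3.
A minor third down from B3 is G#3.
A minor seventh down from G#3 is A#2.
A#2 up a major seventh → G##3 (11 semitones).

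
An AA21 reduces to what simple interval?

doubly augmented 7th

Each octave removed subtracts seven from the number: 21 − 14 = 7.
That makes a doubly augmented twenty-first a compound doubly augmented seventh — 2 octaves plus a doubly augmented seventh.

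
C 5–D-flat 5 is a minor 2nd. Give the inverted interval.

major 7th

Interval numbers invert to sum to nine: 2 + 7 = 9, so a second inverts to a seventh.
And minor becomes major under inversion, so we get a major seventh.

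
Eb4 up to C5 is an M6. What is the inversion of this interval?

The rule of nine gives the new number: 9 − 6 = 3, so a sixth becomes a third.
Quality inverts too: major becomes minor. That makes the inversion a minor third.

m3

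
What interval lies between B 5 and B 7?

B to B is the same letter name, plus 2 octaves, so the interval is some kind of fifteenth.
Counting semitones, B5→B7 is 24, which is the perfect fifteenth.
(Equivalently, a compound perfect octave: a perfect octave plus an octave.)

perfect 15th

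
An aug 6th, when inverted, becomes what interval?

Inverted interval numbers add to nine, so a sixth pairs with a third (6 + 3 = 9).
The quality also flips — augmented becomes diminished — giving a diminished third.

d3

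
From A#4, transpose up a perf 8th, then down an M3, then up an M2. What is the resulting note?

A perfect octave up from A#4 is A#5.
A#5 down a major third → F#5 (4 semitones).
F#5 up a major second → G#5 (2 semitones).

G#5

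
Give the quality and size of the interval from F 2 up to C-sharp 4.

F to C spans five letter names (F-G-A-B-C), plus an octave, so the interval is some kind of twelfth.
A perfect twelfth would be 19 semitones; F2 to C#4 is 20, one semitone wider, so the interval is augmented.
(Equivalently, a compound augmented fifth: an augmented fifth plus an octave.)

A12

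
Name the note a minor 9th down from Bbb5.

Counting two letter names plus an octave down from B lands on A.
A minor ninth is 13 semitones; 13 semitones down from Bbb5 gives Ab4.

Ab4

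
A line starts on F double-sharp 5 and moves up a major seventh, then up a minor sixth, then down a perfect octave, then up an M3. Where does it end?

E double-sharp 6

F##5 up a major seventh → E##6 (11 semitones).
Up a minor sixth from E##6: C##7 (8 semitones up).
A perfect octave down from C##7 is C##6.
A major third up from C##6 is E##6.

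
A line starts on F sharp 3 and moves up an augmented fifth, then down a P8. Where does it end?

C double-sharp 3

Up an augmented fifth from F#3: C##4 (8 semitones up).
C##4 down a perfect octave → C##3 (12 semitones).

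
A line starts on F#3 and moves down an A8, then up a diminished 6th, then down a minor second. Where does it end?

An augmented octave down from F#3 is F2.
Up a diminished sixth from F2: Dbb3 (7 semitones up).
Dbb3 down a minor second → Cb3 (1 semitone).

Cb3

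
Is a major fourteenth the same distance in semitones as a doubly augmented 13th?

A major fourteenth spans 23 semitones, and a doubly augmented thirteenth also spans 23 semitones — they're enharmonic.

Yes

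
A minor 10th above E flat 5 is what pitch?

G flat 6

Three letters up from E (plus an octave) reaches G.
Moving 15 semitones up from Eb5 (the size of a minor tenth) reaches Gb6.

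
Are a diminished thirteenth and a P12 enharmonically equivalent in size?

Both span 19 semitones: a diminished thirteenth and a perfect twelfth are the same chromatic distance.

Yes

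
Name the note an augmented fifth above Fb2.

Five letter names up from F: C.
An augmented fifth is 8 semitones; 8 semitones up from Fb2 gives C3.

C3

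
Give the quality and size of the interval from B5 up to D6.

B to D spans three letter names (B-C-D), so the interval is some kind of third.
A major third would be 4 semitones, but B5 to D6 is 3 — one semitone narrower, making it a minor third.

minor third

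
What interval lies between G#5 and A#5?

G to A spans two letter names (G-A) — that makes it a second of some quality.
G#5 to A#5 is 2 semitones, matching the major second exactly, so the quality is major.

major second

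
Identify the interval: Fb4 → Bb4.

F to B spans four letter names (F-G-A-B): a fourth.
Fb4 to Bb4 spans 6 semitones — one semitone wider than the perfect fourth (5) — giving an augmented fourth.

augmented fourth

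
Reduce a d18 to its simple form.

d4

Take out 2 octaves (14 from the number): 18 − 14 = 4.
Quality carries through unchanged, so the simple form is a diminished fourth.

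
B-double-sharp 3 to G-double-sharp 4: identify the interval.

B to G spans six letter names (B-C-D-E-F-G): a sixth.
B##3 to G##4 is 8 semitones, a half step short of the major sixth (9), so this is minor.

m6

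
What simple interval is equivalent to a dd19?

Subtracting seven from the interval number removes an octave: 19 − 14 = 5.
That makes a doubly diminished nineteenth a compound doubly diminished fifth — 2 octaves plus a doubly diminished fifth.

doubly diminished 5th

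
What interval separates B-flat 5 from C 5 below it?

minor seventh

Descending from Bb5 to C5 is the same interval as ascending C5 to Bb5.
C to B spans seven letter names (C-D-E-F-G-A-B) — that makes it a seventh of some quality.
At 10 semitones, C5→Bb5 falls one short of a major seventh: minor.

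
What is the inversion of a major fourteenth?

First reduce the compound major fourteenth to its simple form, a major seventh.
Inverted interval numbers add to nine, so a seventh pairs with a second (7 + 2 = 9).
The quality also flips — major becomes minor — giving a minor second.

m2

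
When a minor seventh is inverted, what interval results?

M2

Interval numbers invert to sum to nine: 7 + 2 = 9, so a seventh inverts to a second.
The quality also flips — minor becomes major — giving a major second.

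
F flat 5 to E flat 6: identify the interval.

major seventh

F to E spans seven letter names (F-G-A-B-C-D-E): a seventh.
Fb5 to Eb6 is 11 semitones, matching the major seventh exactly, so the quality is major.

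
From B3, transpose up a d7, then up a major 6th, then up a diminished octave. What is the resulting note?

B3 up a diminished seventh → Ab4 (9 semitones).
Ab4 up a major sixth → F5 (9 semitones).
A diminished octave up from F5 is Fb6.

Fb6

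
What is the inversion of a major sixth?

minor 3rd

The rule of nine gives the new number: 9 − 6 = 3, so a sixth becomes a third.
And major becomes minor under inversion, so we get a minor third.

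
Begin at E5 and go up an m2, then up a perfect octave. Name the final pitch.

F6

E5 up a minor second → F5 (1 semitone).
F5 up a perfect octave → F6 (12 semitones).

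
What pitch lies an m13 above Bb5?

Gb7

The thirteenth's letter: B up six letter names plus an octave → G.
Moving 20 semitones up from Bb5 (the size of a minor thirteenth) reaches Gb7.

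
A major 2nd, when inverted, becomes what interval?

Inverted interval numbers add to nine, so a second pairs with a seventh (2 + 7 = 9).
Quality inverts too: major becomes minor. That makes the inversion a minor seventh.

minor 7th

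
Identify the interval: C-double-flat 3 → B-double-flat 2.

minor second

Descending from Cbb3 to Bbb2 is the same interval as ascending Bbb2 to Cbb3.
B to C spans two letter names (B-C) — that makes it a second of some quality.
Bbb2 to Cbb3 is 1 semitone, a half step short of the major second (2), so this is minor.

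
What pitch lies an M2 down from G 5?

F 5

Counting two letter names down from G lands on F.
Moving 2 semitones down from G5 (the size of a major second) reaches F5.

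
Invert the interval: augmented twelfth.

d4

First reduce the compound augmented twelfth to its simple form, an augmented fifth.
The rule of nine gives the new number: 9 − 5 = 4, so a fifth becomes a fourth.
And augmented becomes diminished under inversion, so we get a diminished fourth.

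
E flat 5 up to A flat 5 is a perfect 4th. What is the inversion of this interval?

The rule of nine gives the new number: 9 − 4 = 5, so a fourth becomes a fifth.
And perfect stays perfect under inversion, so we get a perfect fifth.

perfect 5th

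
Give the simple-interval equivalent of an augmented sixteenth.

augmented second

Each octave removed subtracts seven from the number: 16 − 14 = 2.
Quality carries through unchanged, so the simple form is an augmented second.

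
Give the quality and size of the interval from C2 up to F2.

perfect fourth

C to F spans four letter names (C-D-E-F) — that makes it a fourth of some quality.
Counting semitones, C2→F2 is 5, which is the perfect fourth.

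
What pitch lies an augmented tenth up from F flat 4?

Three letters up from F (plus an octave) reaches A.
An augmented tenth is 17 semitones; 17 semitones up from Fb4 gives A5.

A 5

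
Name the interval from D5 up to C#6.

M7

D to C spans seven letter names (D-E-F-G-A-B-C), so the interval is some kind of seventh.
Counting semitones, D5→C#6 is 11, which is the major seventh.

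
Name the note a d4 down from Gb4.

Counting four letter names down from G lands on D.
A diminished fourth spans 4 semitones, so from Gb4 the target pitch is D4.

D4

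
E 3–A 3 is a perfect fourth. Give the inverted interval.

perfect fifth

Interval numbers invert to sum to nine: 4 + 5 = 9, so a fourth inverts to a fifth.
And perfect stays perfect under inversion, so we get a perfect fifth.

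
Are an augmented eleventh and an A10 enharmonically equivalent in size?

No

An augmented eleventh spans 18 semitones; an augmented tenth spans 17 semitones. They differ by 1.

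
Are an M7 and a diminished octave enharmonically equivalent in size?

A major seventh = 11 semitones = a diminished octave; enharmonically equal.

Yes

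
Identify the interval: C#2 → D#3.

major ninth

C to D spans two letter names (C-D), plus an octave, so the interval is some kind of ninth.
Counting semitones, C#2→D#3 is 14, which is the major ninth.
(Equivalently, a compound major second: a major second plus an octave.)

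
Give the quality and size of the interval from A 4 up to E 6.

perfect 12th

A to E spans five letter names (A-B-C-D-E), plus an octave — that makes it a twelfth of some quality.
A4 to E6 is 19 semitones, matching the perfect twelfth exactly, so the quality is perfect.
(Equivalently, a compound perfect fifth: a perfect fifth plus an octave.)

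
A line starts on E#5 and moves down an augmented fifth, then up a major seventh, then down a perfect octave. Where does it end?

G#4

An augmented fifth down from E#5 is A4.
A4 up a major seventh → G#5 (11 semitones).
G#5 down a perfect octave → G#4 (12 semitones).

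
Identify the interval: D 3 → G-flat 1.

A12

Descending from D3 to Gb1 is the same interval as ascending Gb1 to D3.
G to D spans five letter names (G-A-B-C-D), plus an octave — that makes it a twelfth of some quality.
Gb1 to D3 spans 20 semitones — one semitone wider than the perfect twelfth (19) — giving an augmented twelfth.
(Equivalently, a compound augmented fifth: an augmented fifth plus an octave.)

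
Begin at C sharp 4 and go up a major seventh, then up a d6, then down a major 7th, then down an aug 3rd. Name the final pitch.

C#4 up a major seventh → B#4 (11 semitones).
Up a diminished sixth from B#4: G5 (7 semitones up).
G5 down a major seventh → Ab4 (11 semitones).
Down an augmented third from Ab4: Fbb4 (5 semitones down).

F double-flat 4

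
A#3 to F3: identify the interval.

Descending from A#3 to F3 is the same interval as ascending F3 to A#3.
F to A spans three letter names (F-G-A): a third.
F3 to A#3 spans 5 semitones — one semitone wider than the major third (4) — giving an augmented third.

A3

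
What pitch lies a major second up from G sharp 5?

Counting two letter names up from G lands on A.
A major second is 2 semitones; 2 semitones up from G#5 gives A#5.

A sharp 5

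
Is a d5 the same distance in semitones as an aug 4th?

Yes

Both span 6 semitones: a diminished fifth and an augmented fourth are the same chromatic distance.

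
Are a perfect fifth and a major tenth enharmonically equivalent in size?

7 semitones (perfect fifth) vs 16 semitones (major tenth): not equal.

No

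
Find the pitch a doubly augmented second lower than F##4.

Eb4

The second takes the letter from F down to E.
A doubly augmented second is 4 semitones; 4 semitones down from F##4 gives Eb4.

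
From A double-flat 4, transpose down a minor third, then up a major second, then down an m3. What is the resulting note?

E flat 4

A minor third down from Abb4 is Fb4.
Fb4 up a major second → Gb4 (2 semitones).
A minor third down from Gb4 is Eb4.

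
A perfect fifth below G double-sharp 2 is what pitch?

C double-sharp 2

The fifth takes the letter from G down to C.
A perfect fifth spans 7 semitones, so from G##2 the target pitch is C##2.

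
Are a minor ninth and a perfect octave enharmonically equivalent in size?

No

A minor ninth spans 13 semitones; a perfect octave spans 12 semitones. They differ by 1.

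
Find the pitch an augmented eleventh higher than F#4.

B#5

Four letters up from F (plus an octave) reaches B.
Moving 18 semitones up from F#4 (the size of an augmented eleventh) reaches B#5.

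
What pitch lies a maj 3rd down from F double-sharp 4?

Three letter names down from F: D.
A major third spans 4 semitones, so from F##4 the target pitch is D#4.

D sharp 4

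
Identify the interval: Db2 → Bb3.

M13

D to B spans six letter names (D-E-F-G-A-B), plus an octave: a thirteenth.
Counting semitones, Db2→Bb3 is 21, which is the major thirteenth.
(Equivalently, a compound major sixth: a major sixth plus an octave.)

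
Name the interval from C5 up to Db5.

minor 2nd

C to D spans two letter names (C-D): a second.
C5 to Db5 is 1 semitone, a half step short of the major second (2), so this is minor.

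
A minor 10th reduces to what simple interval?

Each octave removed subtracts seven from the number: 10 − 7 = 3.
So a minor tenth is an octave plus a minor third. The quality is unchanged.

minor 3rd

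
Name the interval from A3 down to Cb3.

augmented sixth

Descending from A3 to Cb3 is the same interval as ascending Cb3 to A3.
C to A spans six letter names (C-D-E-F-G-A), so the interval is some kind of sixth.
The major sixth is 9 semitones; here we have 10, one semitone wider: augmented.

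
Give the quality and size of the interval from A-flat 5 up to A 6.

A to A is the same letter name, plus an octave: an octave.
The perfect octave is 12 semitones; here we have 13, one semitone wider: augmented.

augmented octave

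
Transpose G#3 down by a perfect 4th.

D#3

Counting four letter names down from G lands on D.
Moving 5 semitones down from G#3 (the size of a perfect fourth) reaches D#3.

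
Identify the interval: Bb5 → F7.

perfect twelfth

B to F spans five letter names (B-C-D-E-F), plus an octave, so the interval is some kind of twelfth.
Bb5 to F7 is 19 semitones, matching the perfect twelfth exactly, so the quality is perfect.
(Equivalently, a compound perfect fifth: a perfect fifth plus an octave.)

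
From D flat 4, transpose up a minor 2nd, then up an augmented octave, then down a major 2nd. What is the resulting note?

Db4 up a minor second → Ebb4 (1 semitone).
An augmented octave up from Ebb4 is Eb5.
A major second down from Eb5 is Db5.

D flat 5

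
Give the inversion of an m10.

First reduce the compound minor tenth to its simple form, a minor third.
The rule of nine gives the new number: 9 − 3 = 6, so a third becomes a sixth.
Quality inverts too: minor becomes major. That makes the inversion a major sixth.

major 6th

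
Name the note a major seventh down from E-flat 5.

Counting seven letter names down from E lands on F.
Moving 11 semitones down from Eb5 (the size of a major seventh) reaches Fb4.

F-flat 4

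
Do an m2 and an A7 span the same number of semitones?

No

A minor second is 1 semitone but an augmented seventh is 12 semitones — different sizes.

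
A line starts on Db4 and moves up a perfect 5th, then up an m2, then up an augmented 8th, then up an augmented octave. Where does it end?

B6

A perfect fifth up from Db4 is Ab4.
Ab4 up a minor second → Bbb4 (1 semitone).
Up an augmented octave from Bbb4: Bb5 (13 semitones up).
Up an augmented octave from Bb5: B6 (13 semitones up).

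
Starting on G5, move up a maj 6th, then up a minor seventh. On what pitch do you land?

D7

G5 up a major sixth → E6 (9 semitones).
A minor seventh up from E6 is D7.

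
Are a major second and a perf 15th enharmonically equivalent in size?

2 semitones (major second) vs 24 semitones (perfect fifteenth): not equal.

No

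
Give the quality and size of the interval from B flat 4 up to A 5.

M7

B to A spans seven letter names (B-C-D-E-F-G-A): a seventh.
Counting semitones, Bb4→A5 is 11, which is the major seventh.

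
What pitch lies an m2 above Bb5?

Cb6

Two letter names up from B: C.
A minor second is 1 semitone; 1 semitone up from Bb5 gives Cb6.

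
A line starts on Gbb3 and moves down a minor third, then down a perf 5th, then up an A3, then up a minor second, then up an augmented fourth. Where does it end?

G3

Down a minor third from Gbb3: Ebb3 (3 semitones down).
A perfect fifth down from Ebb3 is Abb2.
Abb2 up an augmented third → C3 (5 semitones).
C3 up a minor second → Db3 (1 semitone).
An augmented fourth up from Db3 is G3.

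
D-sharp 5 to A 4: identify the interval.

Descending from D#5 to A4 is the same interval as ascending A4 to D#5.
A to D spans four letter names (A-B-C-D): a fourth.
A4 to D#5 spans 6 semitones — one semitone wider than the perfect fourth (5) — giving an augmented fourth.

augmented 4th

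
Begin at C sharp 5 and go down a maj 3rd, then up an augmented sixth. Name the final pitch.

F double-sharp 5

C#5 down a major third → A4 (4 semitones).
An augmented sixth up from A4 is F##5.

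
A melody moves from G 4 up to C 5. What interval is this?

G to C spans four letter names (G-A-B-C) — that makes it a fourth of some quality.
Counting semitones, G4→C5 is 5, which is the perfect fourth.

perfect 4th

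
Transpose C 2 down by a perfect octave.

The letter stays C (same as the start), shifted an octave down.
A perfect octave spans 12 semitones, so from C2 the target pitch is C1.

C 1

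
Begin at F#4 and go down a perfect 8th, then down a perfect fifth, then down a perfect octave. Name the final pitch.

B1

Down a perfect octave from F#4: F#3 (12 semitones down).
Down a perfect fifth from F#3: B2 (7 semitones down).
B2 down a perfect octave → B1 (12 semitones).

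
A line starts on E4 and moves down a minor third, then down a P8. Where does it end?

C#3

E4 down a minor third → C#4 (3 semitones).
C#4 down a perfect octave → C#3 (12 semitones).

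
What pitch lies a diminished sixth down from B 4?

Six letter names down from B: D.
A diminished sixth is 7 semitones; 7 semitones down from B4 gives D##4.

D-double-sharp 4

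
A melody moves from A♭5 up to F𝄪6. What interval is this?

A to F spans six letter names (A-B-C-D-E-F) — that makes it a sixth of some quality.
A major sixth would be 9 semitones; Ab5 to F##6 is 11, two semitones wider, so the interval is doubly augmented.

doubly augmented sixth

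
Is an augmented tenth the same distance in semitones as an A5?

No

An augmented tenth is 17 semitones but an augmented fifth is 8 semitones — different sizes.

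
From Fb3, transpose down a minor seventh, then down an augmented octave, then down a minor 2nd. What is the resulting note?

Fb1

Down a minor seventh from Fb3: Gb2 (10 semitones down).
Down an augmented octave from Gb2: Gbb1 (13 semitones down).
A minor second down from Gbb1 is Fb1.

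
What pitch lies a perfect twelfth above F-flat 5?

Counting five letter names plus an octave up from F lands on C.
A perfect twelfth is 19 semitones; 19 semitones up from Fb5 gives Cb7.

C-flat 7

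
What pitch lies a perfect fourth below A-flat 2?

E-flat 2

The fourth takes the letter from A down to E.
A perfect fourth is 5 semitones; 5 semitones down from Ab2 gives Eb2.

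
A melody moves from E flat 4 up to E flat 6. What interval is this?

perfect fifteenth

E to E is the same letter name, plus 2 octaves: a fifteenth.
Counting semitones, Eb4→Eb6 is 24, which is the perfect fifteenth.
(Equivalently, a compound perfect octave: a perfect octave plus an octave.)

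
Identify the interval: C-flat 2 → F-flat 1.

P5

Descending from Cb2 to Fb1 is the same interval as ascending Fb1 to Cb2.
F to C spans five letter names (F-G-A-B-C), so the interval is some kind of fifth.
The perfect fifth spans 7 semitones, and Fb1 to Cb2 is exactly 7 semitones — so this is a perfect fifth.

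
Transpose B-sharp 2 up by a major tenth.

D-double-sharp 4

Three letters up from B (plus an octave) reaches D.
A major tenth is 16 semitones; 16 semitones up from B#2 gives D##4.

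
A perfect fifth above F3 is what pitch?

The fifth takes the letter from F up to C.
Moving 7 semitones up from F3 (the size of a perfect fifth) reaches C4.

C4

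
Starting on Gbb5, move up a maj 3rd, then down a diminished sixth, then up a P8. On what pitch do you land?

Up a major third from Gbb5: Bbb5 (4 semitones up).
Down a diminished sixth from Bbb5: D5 (7 semitones down).
A perfect octave up from D5 is D6.

D6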